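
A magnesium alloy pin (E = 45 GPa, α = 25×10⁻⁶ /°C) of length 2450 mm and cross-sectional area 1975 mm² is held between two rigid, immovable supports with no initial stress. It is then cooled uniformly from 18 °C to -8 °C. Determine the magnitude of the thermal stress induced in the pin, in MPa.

Because both ends are immovable the net strain is zero, and the suppressed thermal strain is αΔT = 25×10⁻⁶ × 26 = 650×10⁻⁶.
σ = EαΔT = 45×10³ × 25×10⁻⁶ × 26 = 29.25 MPa (tensile; the pin is trying to contract).

σ ≈ 29.2 MPa (tensile)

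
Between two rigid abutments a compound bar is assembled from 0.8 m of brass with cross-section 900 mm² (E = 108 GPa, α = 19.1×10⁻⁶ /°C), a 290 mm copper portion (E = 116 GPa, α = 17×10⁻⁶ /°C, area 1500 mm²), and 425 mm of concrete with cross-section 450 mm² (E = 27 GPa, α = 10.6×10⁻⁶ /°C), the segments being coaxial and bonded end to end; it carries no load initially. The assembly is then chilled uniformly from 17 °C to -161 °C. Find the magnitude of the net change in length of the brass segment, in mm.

|ΔL| ≈ 1.91 mm

With the walls removed the bar would change length by δ_free = Σ αᵢΔT Lᵢ = 19.1×10⁻⁶×178×800 + 17×10⁻⁶×178×290 + 10.6×10⁻⁶×178×425 = 4.399 mm.
Since the ends are fixed, an axial force P builds up, equal in every segment, with P · Σ Lᵢ/(AᵢEᵢ) = δ_free.
The series flexibility is Σ Lᵢ/(AᵢEᵢ) = 800/(900×108×10³) + 290/(1500×116×10³) + 425/(450×27×10³) = 4.488×10⁻⁵ mm/N.
P = 4.399 / 4.488×10⁻⁵ = 98030 N = 98.03 kN, tensile.
For the brass segment, free thermal change = 19.1×10⁻⁶×178×800 = 2.72 mm and elastic change from P = 98030×800/(900×108×10³) = 0.8068 mm; these oppose, so the net change is 1.91 mm (segment shortens).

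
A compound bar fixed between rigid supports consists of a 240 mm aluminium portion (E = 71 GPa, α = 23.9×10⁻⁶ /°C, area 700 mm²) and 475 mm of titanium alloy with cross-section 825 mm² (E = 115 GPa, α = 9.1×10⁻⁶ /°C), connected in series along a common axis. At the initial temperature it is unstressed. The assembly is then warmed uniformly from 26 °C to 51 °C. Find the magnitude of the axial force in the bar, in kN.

P ≈ 25.6 kN (compressive)

If the supports were absent, the total length change would be Σ αᵢΔT Lᵢ = 23.9×10⁻⁶×25×240 + 9.1×10⁻⁶×25×475 = 0.2515 mm.
The rigid supports impose zero overall length change; the single axial force P common to all segments must satisfy P Σ Lᵢ/(AᵢEᵢ) = δ_free.
The series flexibility is Σ Lᵢ/(AᵢEᵢ) = 240/(700×71×10³) + 475/(825×115×10³) = 9.836×10⁻⁶ mm/N.
Hence P = δ_free / Σ(L/AE) = 0.2515/9.836×10⁻⁶ = 25.57 kN (compressive).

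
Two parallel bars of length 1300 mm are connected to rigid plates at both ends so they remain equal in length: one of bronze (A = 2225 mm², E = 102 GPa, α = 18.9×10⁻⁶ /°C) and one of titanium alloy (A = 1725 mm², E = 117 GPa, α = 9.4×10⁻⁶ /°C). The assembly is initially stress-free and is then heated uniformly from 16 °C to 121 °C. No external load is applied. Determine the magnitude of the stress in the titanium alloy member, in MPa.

Equilibrium of a rigid end plate with no external load gives equal and opposite internal forces ±P in the two members. Since α_{bronze} > α_{titanium alloy}, heating drives the bronze into compression and the titanium alloy into tension.
Compatibility of the two members (thermal + elastic change equal): (α₁ − α₂)ΔT = P·[1/(A₁E₁) + 1/(A₂E₂)].
|α₁ − α₂|·ΔT = 9.5×10⁻⁶ × 105 = 0.0009975.
1/(A₁E₁) + 1/(A₂E₂) = 1/(2225×102×10³) + 1/(1725×117×10³) = 9.361×10⁻⁹ N⁻¹.
So P = 0.0009975 / 9.361×10⁻⁹ = 106.6 kN.
σ_{titanium alloy} = P/A₂ = 106600/1725 = 61.77 MPa, tensile.

σ ≈ 61.8 MPa (tensile)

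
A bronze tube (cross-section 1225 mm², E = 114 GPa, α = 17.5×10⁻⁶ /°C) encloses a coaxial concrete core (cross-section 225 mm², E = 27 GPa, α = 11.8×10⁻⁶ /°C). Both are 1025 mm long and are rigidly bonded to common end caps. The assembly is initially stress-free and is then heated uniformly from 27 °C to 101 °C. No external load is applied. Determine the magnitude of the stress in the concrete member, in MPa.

σ ≈ 10.9 MPa (tensile)

The bronze has the larger α, so on heating it would change length more than the concrete if both were free. The rigid plates force a common final length, so the bronze is put into compression and the concrete into tension, with equal and opposite forces P (no external load).
Equating the net (thermal + elastic) strains gives |α₁ − α₂|·ΔT = P·[1/(A₁E₁) + 1/(A₂E₂)].
|α₁ − α₂|·ΔT = 5.7×10⁻⁶ × 74 = 0.0004218.
1/(A₁E₁) + 1/(A₂E₂) = 1/(1225×114×10³) + 1/(225×27×10³) = 1.718×10⁻⁷ N⁻¹.
So P = 0.0004218 / 1.718×10⁻⁷ = 2.456 kN.
σ_{concrete} = P/A₂ = 2456/225 = 10.91 MPa, tensile.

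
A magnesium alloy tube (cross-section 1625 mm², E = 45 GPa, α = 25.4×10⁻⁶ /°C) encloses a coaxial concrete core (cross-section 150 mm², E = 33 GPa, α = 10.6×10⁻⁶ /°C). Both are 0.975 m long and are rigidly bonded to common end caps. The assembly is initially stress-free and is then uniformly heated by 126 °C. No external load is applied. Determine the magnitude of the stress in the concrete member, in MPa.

Equilibrium of a rigid end plate with no external load gives equal and opposite internal forces ±P in the two members. Since α_{magnesium alloy} > α_{concrete}, heating drives the magnesium alloy into compression and the concrete into tension.
Equating the net (thermal + elastic) strains gives |α₁ − α₂|·ΔT = P·[1/(A₁E₁) + 1/(A₂E₂)].
|α₁ − α₂|·ΔT = 14.8×10⁻⁶ × 126 = 0.001865.
1/(A₁E₁) + 1/(A₂E₂) = 1/(1625×45×10³) + 1/(150×33×10³) = 2.157×10⁻⁷ N⁻¹.
P = 0.001865 / 2.157×10⁻⁷ = 8646 N = 8.646 kN.
σ_{concrete} = P/A₂ = 8646/150 = 57.64 MPa, tensile.

σ ≈ 57.6 MPa (tensile)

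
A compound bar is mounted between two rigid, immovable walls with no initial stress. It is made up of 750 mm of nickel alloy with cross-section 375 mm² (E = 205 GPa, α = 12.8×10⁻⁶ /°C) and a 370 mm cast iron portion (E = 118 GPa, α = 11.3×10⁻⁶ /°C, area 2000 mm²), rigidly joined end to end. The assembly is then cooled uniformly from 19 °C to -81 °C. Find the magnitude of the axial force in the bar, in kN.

P ≈ 122 kN (tensile)

If the supports were absent, the total length change would be Σ αᵢΔT Lᵢ = 12.8×10⁻⁶×100×750 + 11.3×10⁻⁶×100×370 = 1.378 mm.
Since the ends are fixed, an axial force P builds up, equal in every segment, with P · Σ Lᵢ/(AᵢEᵢ) = δ_free.
Σ Lᵢ/(AᵢEᵢ) = 750/(375×205×10³) + 370/(2000×118×10³) = 1.132×10⁻⁵ mm/N.
Hence P = δ_free / Σ(L/AE) = 1.378/1.132×10⁻⁵ = 121.7 kN (tensile).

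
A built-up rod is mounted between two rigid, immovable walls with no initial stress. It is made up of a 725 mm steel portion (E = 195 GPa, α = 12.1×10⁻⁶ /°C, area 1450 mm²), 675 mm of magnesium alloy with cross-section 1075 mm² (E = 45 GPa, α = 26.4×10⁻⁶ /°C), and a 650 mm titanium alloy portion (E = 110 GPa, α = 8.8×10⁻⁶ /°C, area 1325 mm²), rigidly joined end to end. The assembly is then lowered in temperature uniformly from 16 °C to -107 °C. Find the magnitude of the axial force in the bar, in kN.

With the walls removed the bar would change length by δ_free = Σ αᵢΔT Lᵢ = 12.1×10⁻⁶×123×725 + 26.4×10⁻⁶×123×675 + 8.8×10⁻⁶×123×650 = 3.974 mm.
The rigid supports impose zero overall length change; the single axial force P common to all segments must satisfy P Σ Lᵢ/(AᵢEᵢ) = δ_free.
The series flexibility is Σ Lᵢ/(AᵢEᵢ) = 725/(1450×195×10³) + 675/(1075×45×10³) + 650/(1325×110×10³) = 2.098×10⁻⁵ mm/N.
Hence P = δ_free / Σ(L/AE) = 3.974/2.098×10⁻⁵ = 189.5 kN (tensile).

P ≈ 189 kN (tensile)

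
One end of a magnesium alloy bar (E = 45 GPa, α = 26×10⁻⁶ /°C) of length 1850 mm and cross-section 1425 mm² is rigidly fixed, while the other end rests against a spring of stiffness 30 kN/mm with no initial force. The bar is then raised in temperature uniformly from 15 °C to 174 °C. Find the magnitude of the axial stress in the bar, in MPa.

σ ≈ 86.3 MPa (compressive)

Free thermal expansion: δ_free = αΔT L = 26×10⁻⁶ × 159 × 1850 = 7.648 mm.
With a force P in the spring, the elastic change of the bar is PL/(AE) and that of the spring is P/k; compatibility requires their sum to equal δ_free.
So P = δ_free / [L/(AE) + 1/k] = 7.648 / [ 1850/(1425×45×10³) + 1/(30×10³) ].
P = 7.648 / 6.218×10⁻⁵ = 123000 N.
σ = P/A = 123000/1425 = 86.31 MPa.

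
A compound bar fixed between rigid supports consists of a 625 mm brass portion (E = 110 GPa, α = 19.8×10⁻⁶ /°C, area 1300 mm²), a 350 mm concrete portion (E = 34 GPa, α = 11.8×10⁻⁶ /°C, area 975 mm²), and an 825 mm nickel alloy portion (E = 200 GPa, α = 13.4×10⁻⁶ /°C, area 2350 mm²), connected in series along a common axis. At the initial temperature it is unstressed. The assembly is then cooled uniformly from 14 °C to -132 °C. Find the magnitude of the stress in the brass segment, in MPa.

If the supports were absent, the total length change would be Σ αᵢΔT Lᵢ = 19.8×10⁻⁶×146×625 + 11.8×10⁻⁶×146×350 + 13.4×10⁻⁶×146×825 = 4.024 mm.
Since the ends are fixed, an axial force P builds up, equal in every segment, with P · Σ Lᵢ/(AᵢEᵢ) = δ_free.
The series flexibility is Σ Lᵢ/(AᵢEᵢ) = 625/(1300×110×10³) + 350/(975×34×10³) + 825/(2350×200×10³) = 1.668×10⁻⁵ mm/N.
Hence P = δ_free / Σ(L/AE) = 4.024/1.668×10⁻⁵ = 241.2 kN (tensile).
σ_{brass} = P / A = 241200 / 1300 = 185.5 MPa.

σ ≈ 186 MPa (tensile)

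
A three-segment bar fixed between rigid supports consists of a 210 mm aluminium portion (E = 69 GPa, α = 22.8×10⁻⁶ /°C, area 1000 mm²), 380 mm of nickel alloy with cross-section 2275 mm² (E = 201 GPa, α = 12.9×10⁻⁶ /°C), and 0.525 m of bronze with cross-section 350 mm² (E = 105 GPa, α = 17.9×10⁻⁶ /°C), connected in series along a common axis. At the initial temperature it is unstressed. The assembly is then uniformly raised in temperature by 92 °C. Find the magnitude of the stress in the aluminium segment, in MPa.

If the supports were absent, the total length change would be Σ αᵢΔT Lᵢ = 22.8×10⁻⁶×92×210 + 12.9×10⁻⁶×92×380 + 17.9×10⁻⁶×92×525 = 1.756 mm.
The walls prevent any net length change, so an axial force P (same in every segment) develops. Compatibility: P · Σ Lᵢ/(AᵢEᵢ) = δ_free.
The series flexibility is Σ Lᵢ/(AᵢEᵢ) = 210/(1000×69×10³) + 380/(2275×201×10³) + 525/(350×105×10³) = 1.816×10⁻⁵ mm/N.
Hence P = δ_free / Σ(L/AE) = 1.756/1.816×10⁻⁵ = 96.7 kN (compressive).
σ_{aluminium} = P / A = 96700 / 1000 = 96.7 MPa.

σ ≈ 96.7 MPa (compressive)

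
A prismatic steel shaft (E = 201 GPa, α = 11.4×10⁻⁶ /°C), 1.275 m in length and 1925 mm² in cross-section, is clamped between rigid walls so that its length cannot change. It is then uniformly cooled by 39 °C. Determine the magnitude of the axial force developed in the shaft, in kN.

With zero net strain, σ = E·αΔT = 201 GPa × 11.4×10⁻⁶ × 39 = 89.36 MPa.
P = AEαΔT = 1925 × 201×10³ × 11.4×10⁻⁶ × 39 = 172 kN (tensile).

P ≈ 172 kN (tensile)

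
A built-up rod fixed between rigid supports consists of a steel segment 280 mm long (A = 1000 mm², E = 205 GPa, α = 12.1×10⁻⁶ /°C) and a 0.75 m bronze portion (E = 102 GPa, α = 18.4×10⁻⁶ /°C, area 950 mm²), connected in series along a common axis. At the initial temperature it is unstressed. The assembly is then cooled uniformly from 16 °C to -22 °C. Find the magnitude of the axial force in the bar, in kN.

Free thermal contraction of the whole bar: Σ αᵢΔT Lᵢ = 12.1×10⁻⁶×38×280 + 18.4×10⁻⁶×38×750 = 0.6531 mm.
Since the ends are fixed, an axial force P builds up, equal in every segment, with P · Σ Lᵢ/(AᵢEᵢ) = δ_free.
Σ Lᵢ/(AᵢEᵢ) = 280/(1000×205×10³) + 750/(950×102×10³) = 9.106×10⁻⁶ mm/N.
Hence P = δ_free / Σ(L/AE) = 0.6531/9.106×10⁻⁶ = 71.73 kN (tensile).

P ≈ 71.7 kN (tensile)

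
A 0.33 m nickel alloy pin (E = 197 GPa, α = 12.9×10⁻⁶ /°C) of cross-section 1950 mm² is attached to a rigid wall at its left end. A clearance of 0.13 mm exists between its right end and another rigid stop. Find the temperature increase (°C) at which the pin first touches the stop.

ΔT ≈ 30.5 °C

The gap closes when αΔT L = 0.13 mm, since the pin is still unstressed at that instant.
So ΔT = g/(αL) = 0.13/(12.9×10⁻⁶ × 330) = 30.54 °C.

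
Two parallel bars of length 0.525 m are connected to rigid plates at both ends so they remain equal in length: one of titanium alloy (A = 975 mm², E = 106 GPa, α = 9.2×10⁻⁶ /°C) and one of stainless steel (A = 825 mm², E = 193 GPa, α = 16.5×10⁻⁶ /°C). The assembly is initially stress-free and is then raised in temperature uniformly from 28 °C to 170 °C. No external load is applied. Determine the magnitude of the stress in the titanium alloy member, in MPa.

Both members must finish at the same length. With the larger α, the stainless steel tends to over-expand; the plates restrain it, putting the stainless steel in compression and the titanium alloy in tension. With no external load the two internal forces are equal and opposite, magnitude P.
Equating the net (thermal + elastic) strains gives |α₁ − α₂|·ΔT = P·[1/(A₁E₁) + 1/(A₂E₂)].
|α₁ − α₂|·ΔT = 7.3×10⁻⁶ × 142 = 0.001037.
1/(A₁E₁) + 1/(A₂E₂) = 1/(975×106×10³) + 1/(825×193×10³) = 1.596×10⁻⁸ N⁻¹.
P = 0.001037 / 1.596×10⁻⁸ = 64970 N = 64.97 kN.
σ_{titanium alloy} = P/A₁ = 64970/975 = 66.63 MPa, tensile.

σ ≈ 66.6 MPa (tensile)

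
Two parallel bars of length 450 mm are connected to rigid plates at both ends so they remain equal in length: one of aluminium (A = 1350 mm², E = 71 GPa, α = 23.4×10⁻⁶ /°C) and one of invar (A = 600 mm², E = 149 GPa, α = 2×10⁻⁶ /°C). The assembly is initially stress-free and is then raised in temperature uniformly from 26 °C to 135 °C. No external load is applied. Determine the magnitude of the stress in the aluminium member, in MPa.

σ ≈ 79.9 MPa (compressive)

The aluminium has the larger α, so on heating it would change length more than the invar if both were free. The rigid plates force a common final length, so the aluminium is put into compression and the invar into tension, with equal and opposite forces P (no external load).
Setting the final lengths equal and cancelling L: (α₁ − α₂)ΔT = P/(A₁E₁) + P/(A₂E₂).
|α₁ − α₂|·ΔT = 21.4×10⁻⁶ × 109 = 0.002333.
1/(A₁E₁) + 1/(A₂E₂) = 1/(1350×71×10³) + 1/(600×149×10³) = 2.162×10⁻⁸ N⁻¹.
So P = 0.002333 / 2.162×10⁻⁸ = 107.9 kN.
σ_{aluminium} = P/A₁ = 107900/1350 = 79.92 MPa, compressive.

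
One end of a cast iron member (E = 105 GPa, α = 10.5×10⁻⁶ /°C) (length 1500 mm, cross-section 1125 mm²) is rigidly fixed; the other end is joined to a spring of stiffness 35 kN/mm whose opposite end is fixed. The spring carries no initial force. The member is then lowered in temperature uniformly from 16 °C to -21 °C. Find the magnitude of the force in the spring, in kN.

The unrestrained thermal change is αΔT L = 10.5×10⁻⁶ × 37 × 1500 = 0.5827 mm.
With a force P in the spring, the elastic change of the member is PL/(AE) and that of the spring is P/k; compatibility requires their sum to equal δ_free.
P [ L/(AE) + 1/k ] = δ_free → P [ 1500/(1125×105×10³) + 1/(35×10³) ] = 0.5827.
P = 0.5827 / 4.127×10⁻⁵ = 14120 N.

P ≈ 14.1 kN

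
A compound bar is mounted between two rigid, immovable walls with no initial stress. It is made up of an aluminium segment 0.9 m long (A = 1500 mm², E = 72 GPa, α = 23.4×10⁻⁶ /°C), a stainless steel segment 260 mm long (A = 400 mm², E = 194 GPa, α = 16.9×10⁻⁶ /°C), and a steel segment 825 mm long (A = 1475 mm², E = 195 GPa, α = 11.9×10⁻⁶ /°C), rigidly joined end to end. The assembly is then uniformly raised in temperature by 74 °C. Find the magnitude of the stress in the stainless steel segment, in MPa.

σ ≈ 448 MPa (compressive)

If the supports were absent, the total length change would be Σ αᵢΔT Lᵢ = 23.4×10⁻⁶×74×900 + 16.9×10⁻⁶×74×260 + 11.9×10⁻⁶×74×825 = 2.61 mm.
Since the ends are fixed, an axial force P builds up, equal in every segment, with P · Σ Lᵢ/(AᵢEᵢ) = δ_free.
Σ Lᵢ/(AᵢEᵢ) = 900/(1500×72×10³) + 260/(400×194×10³) + 825/(1475×195×10³) = 1.455×10⁻⁵ mm/N.
P = 2.61 / 1.455×10⁻⁵ = 179400 N = 179.4 kN, compressive.
σ_{stainless steel} = P / A = 179400 / 400 = 448.4 MPa.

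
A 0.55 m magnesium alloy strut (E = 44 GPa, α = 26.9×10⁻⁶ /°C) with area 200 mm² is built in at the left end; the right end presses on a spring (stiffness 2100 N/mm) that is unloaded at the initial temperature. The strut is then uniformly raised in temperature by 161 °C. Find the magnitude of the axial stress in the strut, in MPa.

σ ≈ 22.1 MPa (compressive)

The unrestrained thermal change is αΔT L = 26.9×10⁻⁶ × 161 × 550 = 2.382 mm.
With a force P in the spring, the elastic change of the strut is PL/(AE) and that of the spring is P/k; compatibility requires their sum to equal δ_free.
P [ L/(AE) + 1/k ] = δ_free → P [ 550/(200×44×10³) + 1/(2100) ] = 2.382.
P = 2.382 / 0.0005387 = 4422 N.
σ = P/A = 4422/200 = 22.11 MPa.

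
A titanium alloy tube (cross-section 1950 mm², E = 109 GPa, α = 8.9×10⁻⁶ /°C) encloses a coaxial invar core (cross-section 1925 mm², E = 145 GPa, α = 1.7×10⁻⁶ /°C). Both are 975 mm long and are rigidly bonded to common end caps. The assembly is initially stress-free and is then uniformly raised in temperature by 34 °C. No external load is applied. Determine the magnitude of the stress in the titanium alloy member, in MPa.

σ ≈ 15.1 MPa (compressive)

Both members must finish at the same length. With the larger α, the titanium alloy tends to over-expand; the plates restrain it, putting the titanium alloy in compression and the invar in tension. With no external load the two internal forces are equal and opposite, magnitude P.
Equating the net (thermal + elastic) strains gives |α₁ − α₂|·ΔT = P·[1/(A₁E₁) + 1/(A₂E₂)].
|α₁ − α₂|·ΔT = 7.2×10⁻⁶ × 34 = 0.0002448.
1/(A₁E₁) + 1/(A₂E₂) = 1/(1950×109×10³) + 1/(1925×145×10³) = 8.287×10⁻⁹ N⁻¹.
So P = 0.0002448 / 8.287×10⁻⁹ = 29.54 kN.
σ_{titanium alloy} = P/A₁ = 29540/1950 = 15.15 MPa, compressive.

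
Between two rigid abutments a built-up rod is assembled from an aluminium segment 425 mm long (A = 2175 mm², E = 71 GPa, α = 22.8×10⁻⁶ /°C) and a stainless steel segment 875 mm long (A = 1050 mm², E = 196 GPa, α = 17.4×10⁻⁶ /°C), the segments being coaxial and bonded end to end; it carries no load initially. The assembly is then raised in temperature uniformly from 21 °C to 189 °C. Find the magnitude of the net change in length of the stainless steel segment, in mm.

|ΔL| ≈ 0.0168 mm

Free thermal expansion of the whole bar: Σ αᵢΔT Lᵢ = 22.8×10⁻⁶×168×425 + 17.4×10⁻⁶×168×875 = 4.186 mm.
The rigid supports impose zero overall length change; the single axial force P common to all segments must satisfy P Σ Lᵢ/(AᵢEᵢ) = δ_free.
The series flexibility is Σ Lᵢ/(AᵢEᵢ) = 425/(2175×71×10³) + 875/(1050×196×10³) = 7.004×10⁻⁶ mm/N.
So P = 4.186 / 7.004×10⁻⁶ = 597.6 kN, compressive.
For the stainless steel segment, free thermal change = 17.4×10⁻⁶×168×875 = 2.558 mm and elastic change from P = 597600×875/(1050×196×10³) = 2.541 mm; these oppose, so the net change is 0.0168 mm (segment lengthens).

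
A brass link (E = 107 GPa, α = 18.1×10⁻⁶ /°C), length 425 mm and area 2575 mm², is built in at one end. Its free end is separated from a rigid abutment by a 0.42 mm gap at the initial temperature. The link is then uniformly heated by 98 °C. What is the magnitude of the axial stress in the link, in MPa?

If the wall were absent the link would grow by αΔT L = 18.1×10⁻⁶ × 98 × 425 = 0.7539 mm.
The gap closes (δ_free > 0.42 mm) and the wall then resists a further 0.7539 − 0.42 = 0.3339 mm of expansion.
Compatibility: PL/(AE) = 0.3339 mm, so σ = P/A = E × (0.3339/425) = 84.06 MPa.

σ ≈ 84.1 MPa (compressive)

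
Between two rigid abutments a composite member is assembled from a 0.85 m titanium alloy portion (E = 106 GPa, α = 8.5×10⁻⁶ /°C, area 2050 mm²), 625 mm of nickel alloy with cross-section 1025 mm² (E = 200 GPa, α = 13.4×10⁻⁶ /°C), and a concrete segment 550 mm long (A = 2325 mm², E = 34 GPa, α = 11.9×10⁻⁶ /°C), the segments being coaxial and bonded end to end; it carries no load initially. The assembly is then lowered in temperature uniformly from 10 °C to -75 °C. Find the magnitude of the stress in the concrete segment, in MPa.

If the supports were absent, the total length change would be Σ αᵢΔT Lᵢ = 8.5×10⁻⁶×85×850 + 13.4×10⁻⁶×85×625 + 11.9×10⁻⁶×85×550 = 1.882 mm.
The rigid supports impose zero overall length change; the single axial force P common to all segments must satisfy P Σ Lᵢ/(AᵢEᵢ) = δ_free.
The series flexibility is Σ Lᵢ/(AᵢEᵢ) = 850/(2050×106×10³) + 625/(1025×200×10³) + 550/(2325×34×10³) = 1.392×10⁻⁵ mm/N.
Hence P = δ_free / Σ(L/AE) = 1.882/1.392×10⁻⁵ = 135.2 kN (tensile).
σ_{concrete} = P / A = 135200 / 2325 = 58.17 MPa.

σ ≈ 58.2 MPa (tensile)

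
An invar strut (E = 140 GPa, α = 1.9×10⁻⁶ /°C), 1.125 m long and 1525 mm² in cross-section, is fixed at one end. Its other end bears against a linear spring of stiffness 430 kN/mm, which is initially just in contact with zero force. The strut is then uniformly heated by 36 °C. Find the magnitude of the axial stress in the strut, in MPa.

If the spring were absent the strut would lengthen by αΔT L = 1.9×10⁻⁶ × 36 × 1125 = 0.07695 mm.
Let P be the compressive force at the spring. The strut shortens elastically by PL/(AE) and the spring compresses by P/k; together these equal δ_free.
P [ L/(AE) + 1/k ] = δ_free → P [ 1125/(1525×140×10³) + 1/(430×10³) ] = 0.07695.
P = 0.07695 / 7.595×10⁻⁶ = 10130 N.
σ = P/A = 10130/1525 = 6.644 MPa.

σ ≈ 6.64 MPa (compressive)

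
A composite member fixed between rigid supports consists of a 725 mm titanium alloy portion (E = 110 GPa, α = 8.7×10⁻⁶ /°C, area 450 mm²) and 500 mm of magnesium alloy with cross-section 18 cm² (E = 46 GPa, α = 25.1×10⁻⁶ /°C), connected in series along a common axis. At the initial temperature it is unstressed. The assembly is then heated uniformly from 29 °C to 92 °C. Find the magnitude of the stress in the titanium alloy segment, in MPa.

σ ≈ 128 MPa (compressive)

Free thermal expansion of the whole bar: Σ αᵢΔT Lᵢ = 8.7×10⁻⁶×63×725 + 25.1×10⁻⁶×63×500 = 1.188 mm.
The rigid supports impose zero overall length change; the single axial force P common to all segments must satisfy P Σ Lᵢ/(AᵢEᵢ) = δ_free.
Σ Lᵢ/(AᵢEᵢ) = 725/(450×110×10³) + 500/(1800×46×10³) = 2.069×10⁻⁵ mm/N.
P = 1.188 / 2.069×10⁻⁵ = 57430 N = 57.43 kN, compressive.
σ_{titanium alloy} = P / A = 57430 / 450 = 127.6 MPa.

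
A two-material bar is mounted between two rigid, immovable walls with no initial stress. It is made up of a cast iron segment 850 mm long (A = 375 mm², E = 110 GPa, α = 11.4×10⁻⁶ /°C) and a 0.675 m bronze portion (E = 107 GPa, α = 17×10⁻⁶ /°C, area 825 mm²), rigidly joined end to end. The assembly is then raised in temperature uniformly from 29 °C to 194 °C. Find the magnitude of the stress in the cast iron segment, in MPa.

Free thermal expansion of the whole bar: Σ αᵢΔT Lᵢ = 11.4×10⁻⁶×165×850 + 17×10⁻⁶×165×675 = 3.492 mm.
The walls prevent any net length change, so an axial force P (same in every segment) develops. Compatibility: P · Σ Lᵢ/(AᵢEᵢ) = δ_free.
Σ Lᵢ/(AᵢEᵢ) = 850/(375×110×10³) + 675/(825×107×10³) = 2.825×10⁻⁵ mm/N.
Hence P = δ_free / Σ(L/AE) = 3.492/2.825×10⁻⁵ = 123.6 kN (compressive).
σ_{cast iron} = P / A = 123600 / 375 = 329.6 MPa.

σ ≈ 330 MPa (compressive)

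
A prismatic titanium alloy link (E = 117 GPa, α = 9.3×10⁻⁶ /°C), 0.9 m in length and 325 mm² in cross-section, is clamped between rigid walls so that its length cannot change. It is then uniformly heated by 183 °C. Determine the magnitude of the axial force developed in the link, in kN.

P ≈ 64.7 kN (compressive)

Full restraint means ε = 0, so the stress is σ = EαΔT = 117×10³ × 9.3×10⁻⁶ × 183 = 199.1 MPa.
P = AEαΔT = 325 × 117×10³ × 9.3×10⁻⁶ × 183 = 64.71 kN (compressive).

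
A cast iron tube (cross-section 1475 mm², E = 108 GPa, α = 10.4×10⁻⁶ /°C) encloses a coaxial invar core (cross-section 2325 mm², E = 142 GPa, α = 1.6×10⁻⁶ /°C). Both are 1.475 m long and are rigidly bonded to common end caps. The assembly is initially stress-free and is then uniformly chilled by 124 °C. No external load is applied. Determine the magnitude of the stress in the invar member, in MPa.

σ ≈ 50.4 MPa (compressive)

Equilibrium of a rigid end plate with no external load gives equal and opposite internal forces ±P in the two members. Since α_{cast iron} > α_{invar}, cooling drives the cast iron into tension and the invar into compression.
Compatibility of the two members (thermal + elastic change equal): (α₁ − α₂)ΔT = P·[1/(A₁E₁) + 1/(A₂E₂)].
|α₁ − α₂|·ΔT = 8.8×10⁻⁶ × 124 = 0.001091.
1/(A₁E₁) + 1/(A₂E₂) = 1/(1475×108×10³) + 1/(2325×142×10³) = 9.306×10⁻⁹ N⁻¹.
So P = 0.001091 / 9.306×10⁻⁹ = 117.3 kN.
σ_{invar} = P/A₂ = 117300/2325 = 50.43 MPa, compressive.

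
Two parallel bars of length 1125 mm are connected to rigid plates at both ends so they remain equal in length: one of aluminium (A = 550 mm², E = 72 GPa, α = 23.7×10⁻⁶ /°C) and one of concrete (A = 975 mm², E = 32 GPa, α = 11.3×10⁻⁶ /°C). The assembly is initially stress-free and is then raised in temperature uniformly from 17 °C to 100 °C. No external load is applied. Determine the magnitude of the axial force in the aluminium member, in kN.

P ≈ 18 kN (compressive in the aluminium)

Equilibrium of a rigid end plate with no external load gives equal and opposite internal forces ±P in the two members. Since α_{aluminium} > α_{concrete}, heating drives the aluminium into compression and the concrete into tension.
Setting the final lengths equal and cancelling L: (α₁ − α₂)ΔT = P/(A₁E₁) + P/(A₂E₂).
|α₁ − α₂|·ΔT = 12.4×10⁻⁶ × 83 = 0.001029.
1/(A₁E₁) + 1/(A₂E₂) = 1/(550×72×10³) + 1/(975×32×10³) = 5.73×10⁻⁸ N⁻¹.
So P = 0.001029 / 5.73×10⁻⁸ = 17.96 kN.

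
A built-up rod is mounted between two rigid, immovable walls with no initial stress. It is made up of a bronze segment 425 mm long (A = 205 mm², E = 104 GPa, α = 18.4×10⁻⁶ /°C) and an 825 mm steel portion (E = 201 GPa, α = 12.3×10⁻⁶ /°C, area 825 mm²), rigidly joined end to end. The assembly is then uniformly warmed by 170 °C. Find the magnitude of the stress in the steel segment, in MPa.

With the walls removed the bar would change length by δ_free = Σ αᵢΔT Lᵢ = 18.4×10⁻⁶×170×425 + 12.3×10⁻⁶×170×825 = 3.054 mm.
The walls prevent any net length change, so an axial force P (same in every segment) develops. Compatibility: P · Σ Lᵢ/(AᵢEᵢ) = δ_free.
Σ Lᵢ/(AᵢEᵢ) = 425/(205×104×10³) + 825/(825×201×10³) = 2.491×10⁻⁵ mm/N.
Hence P = δ_free / Σ(L/AE) = 3.054/2.491×10⁻⁵ = 122.6 kN (compressive).
σ_{steel} = P / A = 122600 / 825 = 148.6 MPa.

σ ≈ 149 MPa (compressive)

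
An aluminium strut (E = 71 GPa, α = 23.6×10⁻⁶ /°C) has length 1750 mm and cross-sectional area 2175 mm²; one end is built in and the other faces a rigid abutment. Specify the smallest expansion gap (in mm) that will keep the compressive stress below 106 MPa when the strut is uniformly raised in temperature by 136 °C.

With no wall the strut would lengthen by αΔT L = 23.6×10⁻⁶ × 136 × 1750 = 5.617 mm.
At the allowable stress the elastic shortening the wall may impose is σL/E = 106 × 1750 / (71×10³) = 2.613 mm.
The gap must absorb the remainder: g_min = 5.617 − 2.613 = 3.004 mm.

g ≈ 3 mm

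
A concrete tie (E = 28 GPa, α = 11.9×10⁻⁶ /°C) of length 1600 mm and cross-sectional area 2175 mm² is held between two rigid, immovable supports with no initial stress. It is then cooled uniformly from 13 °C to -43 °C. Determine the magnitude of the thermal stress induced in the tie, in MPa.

The supports are rigid, so the total axial strain is zero. The restrained thermal strain is ε = αΔT = 11.9×10⁻⁶ × 56 = 666.4×10⁻⁶.
σ = EαΔT = 28×10³ × 11.9×10⁻⁶ × 56 = 18.66 MPa (tensile; the tie is trying to contract).

σ ≈ 18.7 MPa (tensile)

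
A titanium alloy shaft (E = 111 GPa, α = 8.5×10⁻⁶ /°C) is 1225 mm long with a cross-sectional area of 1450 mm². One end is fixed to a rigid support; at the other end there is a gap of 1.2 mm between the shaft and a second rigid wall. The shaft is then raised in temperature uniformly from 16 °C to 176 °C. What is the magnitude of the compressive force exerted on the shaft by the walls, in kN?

Unrestrained expansion: δ_free = αΔT L = 8.5×10⁻⁶ × 160 × 1225 = 1.666 mm.
This exceeds the 1.2 mm gap, so the wall pushes back. The portion of expansion that must be recovered elastically is δ_free − gap = 1.666 − 1.2 = 0.466 mm.
So σ = E(δ_free − g)/L = 111×10³ × 0.466/1225 = 42.23 MPa.
P = σA = 42.23 × 1450 = 61.23 kN.

P ≈ 61.2 kN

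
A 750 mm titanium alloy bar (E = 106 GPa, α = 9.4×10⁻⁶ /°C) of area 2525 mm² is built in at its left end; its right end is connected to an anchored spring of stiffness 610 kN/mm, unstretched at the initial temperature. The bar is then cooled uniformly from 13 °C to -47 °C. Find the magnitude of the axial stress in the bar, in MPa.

The unrestrained thermal change is αΔT L = 9.4×10⁻⁶ × 60 × 750 = 0.423 mm.
Let P be the tensile force in the spring. The bar extends elastically by PL/(AE) and the spring stretches by P/k; together these equal δ_free.
P [ L/(AE) + 1/k ] = δ_free → P [ 750/(2525×106×10³) + 1/(610×10³) ] = 0.423.
P = 0.423 / 4.442×10⁻⁶ = 95240 N.
σ = P/A = 95240/2525 = 37.72 MPa.

σ ≈ 37.7 MPa (tensile)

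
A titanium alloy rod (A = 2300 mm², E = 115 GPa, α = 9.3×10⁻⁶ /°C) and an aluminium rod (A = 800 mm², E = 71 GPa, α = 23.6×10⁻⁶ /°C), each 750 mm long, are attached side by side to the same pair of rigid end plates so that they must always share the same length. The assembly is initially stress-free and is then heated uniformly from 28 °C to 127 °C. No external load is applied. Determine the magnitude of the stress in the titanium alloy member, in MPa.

The aluminium has the larger α, so on heating it would change length more than the titanium alloy if both were free. The rigid plates force a common final length, so the aluminium is put into compression and the titanium alloy into tension, with equal and opposite forces P (no external load).
Compatibility of the two members (thermal + elastic change equal): (α₁ − α₂)ΔT = P·[1/(A₁E₁) + 1/(A₂E₂)].
|α₁ − α₂|·ΔT = 14.3×10⁻⁶ × 99 = 0.001416.
1/(A₁E₁) + 1/(A₂E₂) = 1/(2300×115×10³) + 1/(800×71×10³) = 2.139×10⁻⁸ N⁻¹.
P = 0.001416 / 2.139×10⁻⁸ = 66200 N = 66.2 kN.
σ_{titanium alloy} = P/A₁ = 66200/2300 = 28.78 MPa, tensile.

σ ≈ 28.8 MPa (tensile)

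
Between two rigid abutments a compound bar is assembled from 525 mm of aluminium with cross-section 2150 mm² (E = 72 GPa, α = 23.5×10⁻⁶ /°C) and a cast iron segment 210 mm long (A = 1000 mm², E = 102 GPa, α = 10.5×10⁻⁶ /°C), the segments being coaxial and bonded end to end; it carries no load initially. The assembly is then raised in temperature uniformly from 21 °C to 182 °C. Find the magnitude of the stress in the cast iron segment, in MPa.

σ ≈ 430 MPa (compressive)

Free thermal expansion of the whole bar: Σ αᵢΔT Lᵢ = 23.5×10⁻⁶×161×525 + 10.5×10⁻⁶×161×210 = 2.341 mm.
The rigid supports impose zero overall length change; the single axial force P common to all segments must satisfy P Σ Lᵢ/(AᵢEᵢ) = δ_free.
Σ Lᵢ/(AᵢEᵢ) = 525/(2150×72×10³) + 210/(1000×102×10³) = 5.45×10⁻⁶ mm/N.
P = 2.341 / 5.45×10⁻⁶ = 429600 N = 429.6 kN, compressive.
σ_{cast iron} = P / A = 429600 / 1000 = 429.6 MPa.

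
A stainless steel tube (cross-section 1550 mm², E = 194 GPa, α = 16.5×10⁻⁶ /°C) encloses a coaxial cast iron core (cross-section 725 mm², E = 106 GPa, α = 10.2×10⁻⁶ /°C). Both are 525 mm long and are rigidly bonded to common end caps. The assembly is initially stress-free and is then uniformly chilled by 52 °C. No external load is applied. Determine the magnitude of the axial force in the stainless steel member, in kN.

P ≈ 20.1 kN (tensile in the stainless steel)

Equilibrium of a rigid end plate with no external load gives equal and opposite internal forces ±P in the two members. Since α_{stainless steel} > α_{cast iron}, cooling drives the stainless steel into tension and the cast iron into compression.
Compatibility of the two members (thermal + elastic change equal): (α₁ − α₂)ΔT = P·[1/(A₁E₁) + 1/(A₂E₂)].
|α₁ − α₂|·ΔT = 6.3×10⁻⁶ × 52 = 0.0003276.
1/(A₁E₁) + 1/(A₂E₂) = 1/(1550×194×10³) + 1/(725×106×10³) = 1.634×10⁻⁸ N⁻¹.
So P = 0.0003276 / 1.634×10⁻⁸ = 20.05 kN.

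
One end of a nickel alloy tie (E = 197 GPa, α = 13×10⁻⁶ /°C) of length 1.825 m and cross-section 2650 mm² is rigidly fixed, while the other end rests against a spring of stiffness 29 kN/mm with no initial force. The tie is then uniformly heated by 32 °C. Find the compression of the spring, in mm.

δ ≈ 0.689 mm

If the spring were absent the tie would lengthen by αΔT L = 13×10⁻⁶ × 32 × 1825 = 0.7592 mm.
Let P be the compressive force at the spring. The tie shortens elastically by PL/(AE) and the spring compresses by P/k; together these equal δ_free.
P [ L/(AE) + 1/k ] = δ_free → P [ 1825/(2650×197×10³) + 1/(29×10³) ] = 0.7592.
P = 0.7592 / 3.798×10⁻⁵ = 19990 N.
Spring compression = P/k = 19990/(29×10³) = 0.6893 mm.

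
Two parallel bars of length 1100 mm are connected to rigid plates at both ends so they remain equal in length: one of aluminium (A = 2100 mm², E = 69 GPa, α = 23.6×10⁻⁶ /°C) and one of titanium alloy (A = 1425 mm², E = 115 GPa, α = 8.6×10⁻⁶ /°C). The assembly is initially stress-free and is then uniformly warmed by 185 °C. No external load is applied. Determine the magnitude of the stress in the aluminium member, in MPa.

Both members must finish at the same length. With the larger α, the aluminium tends to over-expand; the plates restrain it, putting the aluminium in compression and the titanium alloy in tension. With no external load the two internal forces are equal and opposite, magnitude P.
Setting the final lengths equal and cancelling L: (α₁ − α₂)ΔT = P/(A₁E₁) + P/(A₂E₂).
|α₁ − α₂|·ΔT = 15×10⁻⁶ × 185 = 0.002775.
1/(A₁E₁) + 1/(A₂E₂) = 1/(2100×69×10³) + 1/(1425×115×10³) = 1.3×10⁻⁸ N⁻¹.
P = 0.002775 / 1.3×10⁻⁸ = 213400 N = 213.4 kN.
σ_{aluminium} = P/A₁ = 213400/2100 = 101.6 MPa, compressive.

σ ≈ 102 MPa (compressive)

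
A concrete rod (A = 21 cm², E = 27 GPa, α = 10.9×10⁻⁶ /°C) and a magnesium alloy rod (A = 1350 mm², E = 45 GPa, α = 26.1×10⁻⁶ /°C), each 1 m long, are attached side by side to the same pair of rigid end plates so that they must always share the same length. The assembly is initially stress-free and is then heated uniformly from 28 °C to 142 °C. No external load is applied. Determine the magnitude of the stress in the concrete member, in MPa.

σ ≈ 24.2 MPa (tensile)

Both members must finish at the same length. With the larger α, the magnesium alloy tends to over-expand; the plates restrain it, putting the magnesium alloy in compression and the concrete in tension. With no external load the two internal forces are equal and opposite, magnitude P.
Setting the final lengths equal and cancelling L: (α₁ − α₂)ΔT = P/(A₁E₁) + P/(A₂E₂).
|α₁ − α₂|·ΔT = 15.2×10⁻⁶ × 114 = 0.001733.
1/(A₁E₁) + 1/(A₂E₂) = 1/(2100×27×10³) + 1/(1350×45×10³) = 3.41×10⁻⁸ N⁻¹.
P = 0.001733 / 3.41×10⁻⁸ = 50820 N = 50.82 kN.
σ_{concrete} = P/A₁ = 50820/2100 = 24.2 MPa, tensile.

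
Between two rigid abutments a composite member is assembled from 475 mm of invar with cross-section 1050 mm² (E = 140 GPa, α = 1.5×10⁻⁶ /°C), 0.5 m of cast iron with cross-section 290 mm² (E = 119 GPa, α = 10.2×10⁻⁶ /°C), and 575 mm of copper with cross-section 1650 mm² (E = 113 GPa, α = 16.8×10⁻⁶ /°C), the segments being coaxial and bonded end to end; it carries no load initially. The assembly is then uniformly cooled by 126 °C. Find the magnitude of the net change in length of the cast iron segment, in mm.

Free thermal contraction of the whole bar: Σ αᵢΔT Lᵢ = 1.5×10⁻⁶×126×475 + 10.2×10⁻⁶×126×500 + 16.8×10⁻⁶×126×575 = 1.95 mm.
The rigid supports impose zero overall length change; the single axial force P common to all segments must satisfy P Σ Lᵢ/(AᵢEᵢ) = δ_free.
The series flexibility is Σ Lᵢ/(AᵢEᵢ) = 475/(1050×140×10³) + 500/(290×119×10³) + 575/(1650×113×10³) = 2.08×10⁻⁵ mm/N.
Hence P = δ_free / Σ(L/AE) = 1.95/2.08×10⁻⁵ = 93.71 kN (tensile).
For the cast iron segment, free thermal change = 10.2×10⁻⁶×126×500 = 0.6426 mm and elastic change from P = 93710×500/(290×119×10³) = 1.358 mm; these oppose, so the net change is 0.715 mm (segment lengthens).

|ΔL| ≈ 0.715 mm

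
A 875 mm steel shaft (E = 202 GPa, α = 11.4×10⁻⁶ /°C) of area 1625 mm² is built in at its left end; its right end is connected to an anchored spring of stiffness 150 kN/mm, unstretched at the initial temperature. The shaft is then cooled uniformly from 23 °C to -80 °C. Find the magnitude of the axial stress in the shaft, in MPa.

If the spring were absent the shaft would shorten by αΔT L = 11.4×10⁻⁶ × 103 × 875 = 1.027 mm.
With a force P in the spring, the elastic change of the shaft is PL/(AE) and that of the spring is P/k; compatibility requires their sum to equal δ_free.
So P = δ_free / [L/(AE) + 1/k] = 1.027 / [ 875/(1625×202×10³) + 1/(150×10³) ].
P = 1.027 / 9.332×10⁻⁶ = 110100 N.
σ = P/A = 110100/1625 = 67.75 MPa.

σ ≈ 67.7 MPa (tensile)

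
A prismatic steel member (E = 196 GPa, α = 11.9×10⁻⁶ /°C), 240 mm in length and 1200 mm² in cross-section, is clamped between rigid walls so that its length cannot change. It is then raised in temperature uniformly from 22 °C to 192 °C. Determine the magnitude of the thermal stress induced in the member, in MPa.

σ ≈ 397 MPa (compressive)

The supports are rigid, so the total axial strain is zero. The restrained thermal strain is ε = αΔT = 11.9×10⁻⁶ × 170 = 2023×10⁻⁶.
σ = EαΔT = 196×10³ × 11.9×10⁻⁶ × 170 = 396.5 MPa (compressive; the member is trying to expand).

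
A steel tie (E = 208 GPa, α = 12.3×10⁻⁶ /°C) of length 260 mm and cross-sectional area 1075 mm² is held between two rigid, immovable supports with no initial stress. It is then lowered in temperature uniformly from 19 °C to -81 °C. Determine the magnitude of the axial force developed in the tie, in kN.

The ends cannot move, so σ = EαΔT = 208×10³ × 12.3×10⁻⁶ × 100 = 255.8 MPa.
P = AEαΔT = 1075 × 208×10³ × 12.3×10⁻⁶ × 100 = 275 kN (tensile).

P ≈ 275 kN (tensile)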